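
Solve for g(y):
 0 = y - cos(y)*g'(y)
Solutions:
 g(y) = C1 + Integral(y/cos(y), y)


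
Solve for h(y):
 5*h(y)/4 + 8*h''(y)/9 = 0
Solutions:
 h(y) = C1*sin(3*sqrt(10)*y/8) + C2*cos(3*sqrt(10)*y/8)


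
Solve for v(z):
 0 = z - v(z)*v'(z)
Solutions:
 v(z) = -sqrt(C1 + z^2)
 v(z) = sqrt(C1 + z^2)


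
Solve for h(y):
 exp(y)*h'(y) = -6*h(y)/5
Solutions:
 h(y) = C1*exp(6*exp(-y)/5)


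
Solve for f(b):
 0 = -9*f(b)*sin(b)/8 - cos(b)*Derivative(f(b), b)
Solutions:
 f(b) = C1*cos(b)^(9/8)


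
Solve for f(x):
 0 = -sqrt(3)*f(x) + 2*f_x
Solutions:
 f(x) = C1*exp(sqrt(3)*x/2)


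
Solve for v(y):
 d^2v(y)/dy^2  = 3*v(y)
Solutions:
 v(y) = C1*exp(-sqrt(3)*y) + C2*exp(sqrt(3)*y)


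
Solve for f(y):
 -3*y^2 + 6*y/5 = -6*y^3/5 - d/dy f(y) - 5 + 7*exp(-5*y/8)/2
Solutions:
 f(y) = C1 - 3*y^4/10 + y^3 - 3*y^2/5 - 5*y - 28*exp(-5*y/8)/5


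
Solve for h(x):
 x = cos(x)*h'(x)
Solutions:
 h(x) = C1 + Integral(x/cos(x), x)


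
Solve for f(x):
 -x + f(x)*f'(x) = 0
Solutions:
 f(x) = -sqrt(C1 + x^2)
 f(x) = sqrt(C1 + x^2)


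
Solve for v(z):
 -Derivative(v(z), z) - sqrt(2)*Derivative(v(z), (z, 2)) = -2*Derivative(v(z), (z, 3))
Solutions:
 v(z) = C1 + C2*exp(z*(-sqrt(10) + sqrt(2))/4) + C3*exp(z*(sqrt(2) + sqrt(10))/4)


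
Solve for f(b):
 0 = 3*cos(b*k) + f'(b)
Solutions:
 f(b) = C1 - 3*sin(b*k)/k


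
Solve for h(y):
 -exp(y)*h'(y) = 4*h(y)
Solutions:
 h(y) = C1*exp(4*exp(-y))


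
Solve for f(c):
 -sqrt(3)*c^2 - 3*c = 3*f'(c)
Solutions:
 f(c) = C1 - sqrt(3)*c^3/9 - c^2/2


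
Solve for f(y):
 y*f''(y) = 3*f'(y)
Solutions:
 f(y) = C1 + C2*y^4


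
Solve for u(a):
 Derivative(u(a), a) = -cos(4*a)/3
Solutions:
 u(a) = C1 - sin(4*a)/12


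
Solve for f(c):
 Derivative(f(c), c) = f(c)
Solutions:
 f(c) = C1*exp(c)


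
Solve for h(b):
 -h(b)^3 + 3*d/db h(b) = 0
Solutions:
 h(b) = -sqrt(6)*sqrt(-1/(C1 + b))/2
 h(b) = sqrt(6)*sqrt(-1/(C1 + b))/2


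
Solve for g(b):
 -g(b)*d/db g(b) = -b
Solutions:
 g(b) = -sqrt(C1 + b^2)
 g(b) = sqrt(C1 + b^2)


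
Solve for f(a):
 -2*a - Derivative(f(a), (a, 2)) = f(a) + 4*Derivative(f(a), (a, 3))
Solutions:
 f(a) = C1*exp(a*(-2 + (12*sqrt(327) + 217)^(-1/3) + (12*sqrt(327) + 217)^(1/3))/24)*sin(sqrt(3)*a*(-(12*sqrt(327) + 217)^(1/3) + (12*sqrt(327) + 217)^(-1/3))/24) + C2*exp(a*(-2 + (12*sqrt(327) + 217)^(-1/3) + (12*sqrt(327) + 217)^(1/3))/24)*cos(sqrt(3)*a*(-(12*sqrt(327) + 217)^(1/3) + (12*sqrt(327) + 217)^(-1/3))/24) + C3*exp(-a*((12*sqrt(327) + 217)^(-1/3) + 1 + (12*sqrt(327) + 217)^(1/3))/12) - 2*a


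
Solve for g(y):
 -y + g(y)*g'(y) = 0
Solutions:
 g(y) = -sqrt(C1 + y^2)
 g(y) = sqrt(C1 + y^2)


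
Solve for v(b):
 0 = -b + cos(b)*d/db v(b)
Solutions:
 v(b) = C1 + Integral(b/cos(b), b)


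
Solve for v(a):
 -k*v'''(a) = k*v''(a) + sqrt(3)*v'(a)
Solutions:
 v(a) = C1 + C2*exp(a*(-1 + sqrt(k*(k - 4*sqrt(3)))/k)/2) + C3*exp(-a*(1 + sqrt(k*(k - 4*sqrt(3)))/k)/2)


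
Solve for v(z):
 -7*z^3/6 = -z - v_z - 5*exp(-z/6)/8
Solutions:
 v(z) = C1 + 7*z^4/24 - z^2/2 + 15*exp(-z/6)/4


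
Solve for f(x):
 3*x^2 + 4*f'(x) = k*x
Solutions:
 f(x) = C1 + k*x^2/8 - x^3/4


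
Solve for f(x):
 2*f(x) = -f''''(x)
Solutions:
 f(x) = (C1*sin(2^(3/4)*x/2) + C2*cos(2^(3/4)*x/2))*exp(-2^(3/4)*x/2) + (C3*sin(2^(3/4)*x/2) + C4*cos(2^(3/4)*x/2))*exp(2^(3/4)*x/2)


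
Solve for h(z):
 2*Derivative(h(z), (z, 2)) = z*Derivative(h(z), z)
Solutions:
 h(z) = C1 + C2*erfi(z/2)


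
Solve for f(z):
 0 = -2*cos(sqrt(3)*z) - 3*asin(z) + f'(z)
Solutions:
 f(z) = C1 + 3*z*asin(z) + 3*sqrt(1 - z^2) + 2*sqrt(3)*sin(sqrt(3)*z)/3


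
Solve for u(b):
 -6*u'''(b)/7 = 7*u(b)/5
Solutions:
 u(b) = C3*exp(-210^(2/3)*b/30) + (C1*sin(3^(1/6)*70^(2/3)*b/20) + C2*cos(3^(1/6)*70^(2/3)*b/20))*exp(210^(2/3)*b/60)


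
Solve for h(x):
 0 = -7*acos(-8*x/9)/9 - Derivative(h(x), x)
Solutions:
 h(x) = C1 - 7*x*acos(-8*x/9)/9 - 7*sqrt(81 - 64*x^2)/72


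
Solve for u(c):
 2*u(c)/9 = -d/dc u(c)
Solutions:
 u(c) = C1*exp(-2*c/9)


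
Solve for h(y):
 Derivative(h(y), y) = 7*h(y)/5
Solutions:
 h(y) = C1*exp(7*y/5)


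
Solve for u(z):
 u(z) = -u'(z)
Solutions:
 u(z) = C1*exp(-z)


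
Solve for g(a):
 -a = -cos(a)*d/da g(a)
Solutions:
 g(a) = C1 + Integral(a/cos(a), a)


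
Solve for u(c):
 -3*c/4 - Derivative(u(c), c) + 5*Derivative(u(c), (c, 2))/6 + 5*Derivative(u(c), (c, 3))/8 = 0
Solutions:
 u(c) = C1 + C2*exp(2*c*(-5 + sqrt(115))/15) + C3*exp(-2*c*(5 + sqrt(115))/15) - 3*c^2/8 - 5*c/8


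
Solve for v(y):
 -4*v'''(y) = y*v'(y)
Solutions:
 v(y) = C1 + Integral(C2*airyai(-2^(1/3)*y/2) + C3*airybi(-2^(1/3)*y/2), y)


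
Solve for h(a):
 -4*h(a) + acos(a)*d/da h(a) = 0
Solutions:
 h(a) = C1*exp(4*Integral(1/acos(a), a))


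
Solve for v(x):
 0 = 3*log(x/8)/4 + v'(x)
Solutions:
 v(x) = C1 - 3*x*log(x)/4 + 3*x/4 + 9*x*log(2)/4


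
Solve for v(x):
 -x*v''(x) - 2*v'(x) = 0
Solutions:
 v(x) = C1 + C2/x


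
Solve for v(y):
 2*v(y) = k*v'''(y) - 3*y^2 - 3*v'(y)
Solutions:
 v(y) = C1*exp(-y*((sqrt((1 - 1/k)/k^2) - 1/k)^(1/3) + 1/(k*(sqrt((1 - 1/k)/k^2) - 1/k)^(1/3)))) + C2*exp(y*((sqrt((1 - 1/k)/k^2) - 1/k)^(1/3)/2 - sqrt(3)*I*(sqrt((1 - 1/k)/k^2) - 1/k)^(1/3)/2 - 2/(k*(-1 + sqrt(3)*I)*(sqrt((1 - 1/k)/k^2) - 1/k)^(1/3)))) + C3*exp(y*((sqrt((1 - 1/k)/k^2) - 1/k)^(1/3)/2 + sqrt(3)*I*(sqrt((1 - 1/k)/k^2) - 1/k)^(1/3)/2 + 2/(k*(1 + sqrt(3)*I)*(sqrt((1 - 1/k)/k^2) - 1/k)^(1/3)))) - 3*y^2/2 + 9*y/2 - 27/4


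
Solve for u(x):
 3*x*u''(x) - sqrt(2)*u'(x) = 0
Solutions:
 u(x) = C1 + C2*x^(sqrt(2)/3 + 1)


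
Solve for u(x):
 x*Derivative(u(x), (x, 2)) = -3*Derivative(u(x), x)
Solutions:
 u(x) = C1 + C2/x^2


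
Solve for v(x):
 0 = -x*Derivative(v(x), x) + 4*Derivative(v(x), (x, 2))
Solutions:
 v(x) = C1 + C2*erfi(sqrt(2)*x/4)


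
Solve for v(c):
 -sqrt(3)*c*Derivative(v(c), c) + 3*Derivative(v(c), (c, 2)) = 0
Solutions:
 v(c) = C1 + C2*erfi(sqrt(2)*3^(3/4)*c/6)


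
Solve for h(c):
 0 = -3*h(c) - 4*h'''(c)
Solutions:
 h(c) = C3*exp(-6^(1/3)*c/2) + (C1*sin(2^(1/3)*3^(5/6)*c/4) + C2*cos(2^(1/3)*3^(5/6)*c/4))*exp(6^(1/3)*c/4)


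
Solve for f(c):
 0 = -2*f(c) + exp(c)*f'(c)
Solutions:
 f(c) = C1*exp(-2*exp(-c))


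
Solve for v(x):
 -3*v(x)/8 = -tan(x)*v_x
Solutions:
 v(x) = C1*sin(x)^(3/8)


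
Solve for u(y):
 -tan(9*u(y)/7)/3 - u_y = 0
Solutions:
 u(y) = -7*asin(C1*exp(-3*y/7))/9 + 7*pi/9
 u(y) = 7*asin(C1*exp(-3*y/7))/9


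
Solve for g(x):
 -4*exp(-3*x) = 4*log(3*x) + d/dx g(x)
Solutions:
 g(x) = C1 - 4*x*log(x) + 4*x*(1 - log(3)) + 4*exp(-3*x)/3


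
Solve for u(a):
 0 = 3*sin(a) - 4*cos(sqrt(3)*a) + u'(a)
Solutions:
 u(a) = C1 + 4*sqrt(3)*sin(sqrt(3)*a)/3 + 3*cos(a)


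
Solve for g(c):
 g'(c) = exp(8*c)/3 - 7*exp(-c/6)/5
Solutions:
 g(c) = C1 + exp(8*c)/24 + 42*exp(-c/6)/5


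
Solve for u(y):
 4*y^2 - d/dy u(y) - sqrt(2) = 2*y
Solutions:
 u(y) = C1 + 4*y^3/3 - y^2 - sqrt(2)*y


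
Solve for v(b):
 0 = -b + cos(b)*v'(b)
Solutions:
 v(b) = C1 + Integral(b/cos(b), b)


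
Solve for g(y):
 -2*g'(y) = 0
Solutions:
 g(y) = C1


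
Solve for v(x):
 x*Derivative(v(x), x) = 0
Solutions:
 v(x) = C1


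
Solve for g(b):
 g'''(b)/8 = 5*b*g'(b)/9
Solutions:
 g(b) = C1 + Integral(C2*airyai(2*15^(1/3)*b/3) + C3*airybi(2*15^(1/3)*b/3), b)


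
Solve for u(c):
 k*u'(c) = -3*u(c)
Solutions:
 u(c) = C1*exp(-3*c/k)


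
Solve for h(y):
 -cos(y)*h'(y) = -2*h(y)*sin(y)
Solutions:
 h(y) = C1/cos(y)^2


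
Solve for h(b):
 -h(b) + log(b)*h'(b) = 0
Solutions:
 h(b) = C1*exp(li(b))


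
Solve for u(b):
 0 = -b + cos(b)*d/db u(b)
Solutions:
 u(b) = C1 + Integral(b/cos(b), b)


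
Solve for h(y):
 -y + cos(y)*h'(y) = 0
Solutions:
 h(y) = C1 + Integral(y/cos(y), y)


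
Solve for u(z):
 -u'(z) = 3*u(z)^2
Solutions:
 u(z) = 1/(C1 + 3*z)


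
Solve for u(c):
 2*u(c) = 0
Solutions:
 u(c) = 0


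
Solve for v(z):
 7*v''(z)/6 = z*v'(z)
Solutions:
 v(z) = C1 + C2*erfi(sqrt(21)*z/7)


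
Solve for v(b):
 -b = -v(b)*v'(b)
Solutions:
 v(b) = -sqrt(C1 + b^2)
 v(b) = sqrt(C1 + b^2)


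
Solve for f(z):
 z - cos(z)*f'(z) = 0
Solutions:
 f(z) = C1 + Integral(z/cos(z), z)


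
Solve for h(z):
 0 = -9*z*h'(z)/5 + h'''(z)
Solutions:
 h(z) = C1 + Integral(C2*airyai(15^(2/3)*z/5) + C3*airybi(15^(2/3)*z/5), z)


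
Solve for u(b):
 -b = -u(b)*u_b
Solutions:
 u(b) = -sqrt(C1 + b^2)
 u(b) = sqrt(C1 + b^2)


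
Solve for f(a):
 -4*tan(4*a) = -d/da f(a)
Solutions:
 f(a) = C1 - log(cos(4*a))


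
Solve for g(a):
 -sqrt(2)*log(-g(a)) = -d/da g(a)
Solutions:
 -li(-g(a)) = C1 + sqrt(2)*a


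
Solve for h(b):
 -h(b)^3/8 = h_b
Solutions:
 h(b) = -2*sqrt(-1/(C1 - b))
 h(b) = 2*sqrt(-1/(C1 - b))


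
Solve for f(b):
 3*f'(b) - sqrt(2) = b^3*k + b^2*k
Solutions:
 f(b) = C1 + b^4*k/12 + b^3*k/9 + sqrt(2)*b/3


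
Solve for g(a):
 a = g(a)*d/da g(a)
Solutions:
 g(a) = -sqrt(C1 + a^2)
 g(a) = sqrt(C1 + a^2)


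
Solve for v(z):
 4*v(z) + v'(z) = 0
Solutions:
 v(z) = C1*exp(-4*z)


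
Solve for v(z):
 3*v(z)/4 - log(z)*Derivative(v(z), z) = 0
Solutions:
 v(z) = C1*exp(3*li(z)/4)


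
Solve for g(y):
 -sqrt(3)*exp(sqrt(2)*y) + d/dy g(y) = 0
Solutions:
 g(y) = C1 + sqrt(6)*exp(sqrt(2)*y)/2


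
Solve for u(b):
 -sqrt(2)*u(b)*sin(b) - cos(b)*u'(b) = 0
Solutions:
 u(b) = C1*cos(b)^(sqrt(2))


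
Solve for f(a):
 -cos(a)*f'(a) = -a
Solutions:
 f(a) = C1 + Integral(a/cos(a), a)


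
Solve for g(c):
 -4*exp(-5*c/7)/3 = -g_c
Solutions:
 g(c) = C1 - 28*exp(-5*c/7)/15


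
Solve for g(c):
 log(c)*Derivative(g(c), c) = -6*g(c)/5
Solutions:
 g(c) = C1*exp(-6*li(c)/5)


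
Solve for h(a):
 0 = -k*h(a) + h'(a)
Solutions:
 h(a) = C1*exp(a*k)


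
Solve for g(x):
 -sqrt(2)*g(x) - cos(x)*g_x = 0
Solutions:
 g(x) = C1*(sin(x) - 1)^(sqrt(2)/2)/(sin(x) + 1)^(sqrt(2)/2)


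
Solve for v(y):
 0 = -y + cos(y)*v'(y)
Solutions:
 v(y) = C1 + Integral(y/cos(y), y)


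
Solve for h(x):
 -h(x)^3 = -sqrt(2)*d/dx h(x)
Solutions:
 h(x) = -sqrt(-1/(C1 + sqrt(2)*x))
 h(x) = sqrt(-1/(C1 + sqrt(2)*x))


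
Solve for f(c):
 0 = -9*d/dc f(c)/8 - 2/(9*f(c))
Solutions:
 f(c) = -sqrt(C1 - 32*c)/9
 f(c) = sqrt(C1 - 32*c)/9


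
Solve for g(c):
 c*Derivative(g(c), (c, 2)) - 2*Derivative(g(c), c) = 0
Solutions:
 g(c) = C1 + C2*c^3


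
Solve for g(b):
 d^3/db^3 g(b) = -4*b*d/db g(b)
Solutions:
 g(b) = C1 + Integral(C2*airyai(-2^(2/3)*b) + C3*airybi(-2^(2/3)*b), b)


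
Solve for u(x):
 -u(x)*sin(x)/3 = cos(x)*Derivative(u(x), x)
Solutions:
 u(x) = C1*cos(x)^(1/3)


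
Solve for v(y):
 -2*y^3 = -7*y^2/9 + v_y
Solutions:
 v(y) = C1 - y^4/2 + 7*y^3/27


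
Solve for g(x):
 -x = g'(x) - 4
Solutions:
 g(x) = C1 - x^2/2 + 4*x


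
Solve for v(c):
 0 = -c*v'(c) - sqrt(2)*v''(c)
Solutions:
 v(c) = C1 + C2*erf(2^(1/4)*c/2)


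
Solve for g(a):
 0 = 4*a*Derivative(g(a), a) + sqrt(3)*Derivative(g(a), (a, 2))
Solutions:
 g(a) = C1 + C2*erf(sqrt(2)*3^(3/4)*a/3)


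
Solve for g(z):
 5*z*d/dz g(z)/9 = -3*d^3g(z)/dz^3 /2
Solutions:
 g(z) = C1 + Integral(C2*airyai(-10^(1/3)*z/3) + C3*airybi(-10^(1/3)*z/3), z)


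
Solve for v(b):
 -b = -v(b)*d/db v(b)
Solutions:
 v(b) = -sqrt(C1 + b^2)
 v(b) = sqrt(C1 + b^2)


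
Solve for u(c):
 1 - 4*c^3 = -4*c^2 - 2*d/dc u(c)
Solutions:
 u(c) = C1 + c^4/2 - 2*c^3/3 - c/2


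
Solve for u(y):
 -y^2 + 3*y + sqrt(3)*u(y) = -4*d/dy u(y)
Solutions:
 u(y) = C1*exp(-sqrt(3)*y/4) + sqrt(3)*y^2/3 - 8*y/3 - sqrt(3)*y + 4 + 32*sqrt(3)/9


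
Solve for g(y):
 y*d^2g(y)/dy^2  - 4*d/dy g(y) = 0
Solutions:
 g(y) = C1 + C2*y^5


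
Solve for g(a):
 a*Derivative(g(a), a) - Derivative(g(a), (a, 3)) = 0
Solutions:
 g(a) = C1 + Integral(C2*airyai(a) + C3*airybi(a), a)


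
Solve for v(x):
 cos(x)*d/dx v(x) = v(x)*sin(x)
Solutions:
 v(x) = C1/cos(x)


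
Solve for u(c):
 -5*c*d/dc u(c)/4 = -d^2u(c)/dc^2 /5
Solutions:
 u(c) = C1 + C2*erfi(5*sqrt(2)*c/4)


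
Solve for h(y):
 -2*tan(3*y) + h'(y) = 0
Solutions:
 h(y) = C1 - 2*log(cos(3*y))/3


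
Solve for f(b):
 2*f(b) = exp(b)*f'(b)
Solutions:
 f(b) = C1*exp(-2*exp(-b))


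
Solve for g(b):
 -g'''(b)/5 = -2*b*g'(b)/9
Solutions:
 g(b) = C1 + Integral(C2*airyai(30^(1/3)*b/3) + C3*airybi(30^(1/3)*b/3), b)


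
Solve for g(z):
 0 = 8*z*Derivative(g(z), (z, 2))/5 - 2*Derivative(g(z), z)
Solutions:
 g(z) = C1 + C2*z^(9/4)


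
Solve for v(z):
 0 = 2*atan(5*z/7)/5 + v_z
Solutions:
 v(z) = C1 - 2*z*atan(5*z/7)/5 + 7*log(25*z^2 + 49)/25


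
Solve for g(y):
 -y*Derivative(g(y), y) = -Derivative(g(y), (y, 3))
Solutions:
 g(y) = C1 + Integral(C2*airyai(y) + C3*airybi(y), y)


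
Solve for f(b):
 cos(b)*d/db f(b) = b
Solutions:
 f(b) = C1 + Integral(b/cos(b), b)


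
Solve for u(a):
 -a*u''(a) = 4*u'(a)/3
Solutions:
 u(a) = C1 + C2/a^(1/3)


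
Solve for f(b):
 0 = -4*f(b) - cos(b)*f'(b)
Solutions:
 f(b) = C1*(sin(b)^2 - 2*sin(b) + 1)/(sin(b)^2 + 2*sin(b) + 1)


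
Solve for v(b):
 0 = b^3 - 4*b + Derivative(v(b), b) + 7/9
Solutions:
 v(b) = C1 - b^4/4 + 2*b^2 - 7*b/9


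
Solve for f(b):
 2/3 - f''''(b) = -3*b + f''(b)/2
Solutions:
 f(b) = C1 + C2*b + C3*sin(sqrt(2)*b/2) + C4*cos(sqrt(2)*b/2) + b^3 + 2*b^2/3


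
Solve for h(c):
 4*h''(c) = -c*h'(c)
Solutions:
 h(c) = C1 + C2*erf(sqrt(2)*c/4)


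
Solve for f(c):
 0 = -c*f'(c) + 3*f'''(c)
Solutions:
 f(c) = C1 + Integral(C2*airyai(3^(2/3)*c/3) + C3*airybi(3^(2/3)*c/3), c)


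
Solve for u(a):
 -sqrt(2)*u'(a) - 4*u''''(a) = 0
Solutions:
 u(a) = C1 + C4*exp(-sqrt(2)*a/2) + (C2*sin(sqrt(6)*a/4) + C3*cos(sqrt(6)*a/4))*exp(sqrt(2)*a/4)


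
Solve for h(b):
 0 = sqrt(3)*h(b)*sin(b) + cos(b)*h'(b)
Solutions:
 h(b) = C1*cos(b)^(sqrt(3))


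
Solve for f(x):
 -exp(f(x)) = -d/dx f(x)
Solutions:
 f(x) = log(-1/(C1 + x))


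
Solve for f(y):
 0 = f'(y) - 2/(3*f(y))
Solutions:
 f(y) = -sqrt(C1 + 12*y)/3
 f(y) = sqrt(C1 + 12*y)/3


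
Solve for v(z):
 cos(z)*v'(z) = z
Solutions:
 v(z) = C1 + Integral(z/cos(z), z)


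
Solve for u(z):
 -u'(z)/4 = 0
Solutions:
 u(z) = C1


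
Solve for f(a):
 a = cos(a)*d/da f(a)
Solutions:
 f(a) = C1 + Integral(a/cos(a), a)


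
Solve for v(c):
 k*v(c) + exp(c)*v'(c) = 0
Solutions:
 v(c) = C1*exp(k*exp(-c))


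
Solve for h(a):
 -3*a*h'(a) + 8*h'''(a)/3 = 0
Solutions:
 h(a) = C1 + Integral(C2*airyai(3^(2/3)*a/2) + C3*airybi(3^(2/3)*a/2), a)


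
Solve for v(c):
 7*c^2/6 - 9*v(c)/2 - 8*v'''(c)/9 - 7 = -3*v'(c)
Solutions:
 v(c) = C1*exp(3*2^(1/3)*c*(2^(1/3)/(sqrt(7) + 3)^(1/3) + (sqrt(7) + 3)^(1/3))/8)*sin(3*2^(1/3)*sqrt(3)*c*(-(sqrt(7) + 3)^(1/3) + 2^(1/3)/(sqrt(7) + 3)^(1/3))/8) + C2*exp(3*2^(1/3)*c*(2^(1/3)/(sqrt(7) + 3)^(1/3) + (sqrt(7) + 3)^(1/3))/8)*cos(3*2^(1/3)*sqrt(3)*c*(-(sqrt(7) + 3)^(1/3) + 2^(1/3)/(sqrt(7) + 3)^(1/3))/8) + C3*exp(-3*2^(1/3)*c*(2^(1/3)/(sqrt(7) + 3)^(1/3) + (sqrt(7) + 3)^(1/3))/4) + 7*c^2/27 + 28*c/81 - 322/243


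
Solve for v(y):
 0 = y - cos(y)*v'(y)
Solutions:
 v(y) = C1 + Integral(y/cos(y), y)


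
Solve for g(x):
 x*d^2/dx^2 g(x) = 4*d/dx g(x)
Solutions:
 g(x) = C1 + C2*x^5


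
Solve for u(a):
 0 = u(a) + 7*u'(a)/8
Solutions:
 u(a) = C1*exp(-8*a/7)


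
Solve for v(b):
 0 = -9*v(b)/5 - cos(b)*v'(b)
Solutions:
 v(b) = C1*(sin(b) - 1)^(9/10)/(sin(b) + 1)^(9/10)


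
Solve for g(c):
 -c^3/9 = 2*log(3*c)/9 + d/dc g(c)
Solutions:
 g(c) = C1 - c^4/36 - 2*c*log(c)/9 - 2*c*log(3)/9 + 2*c/9


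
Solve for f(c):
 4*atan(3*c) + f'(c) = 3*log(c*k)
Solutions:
 f(c) = C1 + 3*c*log(c*k) - 4*c*atan(3*c) - 3*c + 2*log(9*c^2 + 1)/3


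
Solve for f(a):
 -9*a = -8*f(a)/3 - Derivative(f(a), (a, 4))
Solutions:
 f(a) = 27*a/8 + (C1*sin(2^(1/4)*3^(3/4)*a/3) + C2*cos(2^(1/4)*3^(3/4)*a/3))*exp(-2^(1/4)*3^(3/4)*a/3) + (C3*sin(2^(1/4)*3^(3/4)*a/3) + C4*cos(2^(1/4)*3^(3/4)*a/3))*exp(2^(1/4)*3^(3/4)*a/3)


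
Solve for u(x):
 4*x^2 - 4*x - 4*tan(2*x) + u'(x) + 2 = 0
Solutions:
 u(x) = C1 - 4*x^3/3 + 2*x^2 - 2*x - 2*log(cos(2*x))


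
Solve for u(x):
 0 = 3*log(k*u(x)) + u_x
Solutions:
 li(k*u(x))/k = C1 - 3*x


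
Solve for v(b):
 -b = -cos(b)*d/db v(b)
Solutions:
 v(b) = C1 + Integral(b/cos(b), b)


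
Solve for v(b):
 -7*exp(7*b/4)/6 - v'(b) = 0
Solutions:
 v(b) = C1 - 2*exp(7*b/4)/3


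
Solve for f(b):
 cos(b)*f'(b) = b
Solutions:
 f(b) = C1 + Integral(b/cos(b), b)


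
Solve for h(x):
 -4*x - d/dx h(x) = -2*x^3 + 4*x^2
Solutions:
 h(x) = C1 + x^4/2 - 4*x^3/3 - 2*x^2


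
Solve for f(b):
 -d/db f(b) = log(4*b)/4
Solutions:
 f(b) = C1 - b*log(b)/4 - b*log(2)/2 + b/4


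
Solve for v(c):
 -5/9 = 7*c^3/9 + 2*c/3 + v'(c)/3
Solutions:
 v(c) = C1 - 7*c^4/12 - c^2 - 5*c/3


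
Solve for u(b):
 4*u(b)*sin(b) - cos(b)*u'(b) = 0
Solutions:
 u(b) = C1/cos(b)^4


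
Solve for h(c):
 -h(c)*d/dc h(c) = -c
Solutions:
 h(c) = -sqrt(C1 + c^2)
 h(c) = sqrt(C1 + c^2)


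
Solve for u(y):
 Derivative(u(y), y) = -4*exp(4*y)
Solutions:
 u(y) = C1 - exp(4*y)


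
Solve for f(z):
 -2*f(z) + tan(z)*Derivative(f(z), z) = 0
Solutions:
 f(z) = C1*sin(z)^2


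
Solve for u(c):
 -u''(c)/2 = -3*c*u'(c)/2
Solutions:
 u(c) = C1 + C2*erfi(sqrt(6)*c/2)


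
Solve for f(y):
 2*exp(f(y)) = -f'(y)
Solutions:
 f(y) = log(1/(C1 + 2*y))


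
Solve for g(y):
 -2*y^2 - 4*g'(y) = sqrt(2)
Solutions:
 g(y) = C1 - y^3/6 - sqrt(2)*y/4


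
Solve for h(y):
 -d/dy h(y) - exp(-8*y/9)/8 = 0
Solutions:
 h(y) = C1 + 9*exp(-8*y/9)/64


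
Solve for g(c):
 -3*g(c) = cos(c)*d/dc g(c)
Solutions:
 g(c) = C1*(sin(c) - 1)^(3/2)/(sin(c) + 1)^(3/2)


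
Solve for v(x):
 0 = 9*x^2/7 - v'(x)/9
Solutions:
 v(x) = C1 + 27*x^3/7


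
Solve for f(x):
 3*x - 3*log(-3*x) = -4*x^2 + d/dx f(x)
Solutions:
 f(x) = C1 + 4*x^3/3 + 3*x^2/2 - 3*x*log(-x) + 3*x*(1 - log(3))


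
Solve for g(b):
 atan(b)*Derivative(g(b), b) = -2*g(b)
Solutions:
 g(b) = C1*exp(-2*Integral(1/atan(b), b))


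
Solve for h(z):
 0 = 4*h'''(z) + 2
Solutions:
 h(z) = C1 + C2*z + C3*z^2 - z^3/12


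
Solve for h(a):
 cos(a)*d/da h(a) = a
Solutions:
 h(a) = C1 + Integral(a/cos(a), a)


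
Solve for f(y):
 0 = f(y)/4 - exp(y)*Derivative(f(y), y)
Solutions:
 f(y) = C1*exp(-exp(-y)/4)


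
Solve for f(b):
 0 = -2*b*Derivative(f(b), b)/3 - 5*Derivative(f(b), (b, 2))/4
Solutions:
 f(b) = C1 + C2*erf(2*sqrt(15)*b/15)


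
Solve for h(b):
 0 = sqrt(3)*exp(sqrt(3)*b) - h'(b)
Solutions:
 h(b) = C1 + exp(sqrt(3)*b)


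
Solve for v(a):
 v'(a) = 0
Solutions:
 v(a) = C1


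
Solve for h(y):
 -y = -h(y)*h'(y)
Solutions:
 h(y) = -sqrt(C1 + y^2)
 h(y) = sqrt(C1 + y^2)


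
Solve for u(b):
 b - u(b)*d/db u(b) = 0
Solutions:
 u(b) = -sqrt(C1 + b^2)
 u(b) = sqrt(C1 + b^2)


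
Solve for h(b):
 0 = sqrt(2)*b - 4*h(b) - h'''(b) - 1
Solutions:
 h(b) = C3*exp(-2^(2/3)*b) + sqrt(2)*b/4 + (C1*sin(2^(2/3)*sqrt(3)*b/2) + C2*cos(2^(2/3)*sqrt(3)*b/2))*exp(2^(2/3)*b/2) - 1/4


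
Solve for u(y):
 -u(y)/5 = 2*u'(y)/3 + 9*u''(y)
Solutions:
 u(y) = (C1*sin(2*sqrt(95)*y/135) + C2*cos(2*sqrt(95)*y/135))*exp(-y/27)


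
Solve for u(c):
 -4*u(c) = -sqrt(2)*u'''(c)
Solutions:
 u(c) = C3*exp(sqrt(2)*c) + (C1*sin(sqrt(6)*c/2) + C2*cos(sqrt(6)*c/2))*exp(-sqrt(2)*c/2)


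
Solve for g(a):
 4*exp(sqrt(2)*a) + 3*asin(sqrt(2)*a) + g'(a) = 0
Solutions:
 g(a) = C1 - 3*a*asin(sqrt(2)*a) - 3*sqrt(2)*sqrt(1 - 2*a^2)/2 - 2*sqrt(2)*exp(sqrt(2)*a)


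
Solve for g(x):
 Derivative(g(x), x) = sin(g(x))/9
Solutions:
 -x/9 + log(cos(g(x)) - 1)/2 - log(cos(g(x)) + 1)/2 = C1


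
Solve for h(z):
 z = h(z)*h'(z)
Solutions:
 h(z) = -sqrt(C1 + z^2)
 h(z) = sqrt(C1 + z^2)


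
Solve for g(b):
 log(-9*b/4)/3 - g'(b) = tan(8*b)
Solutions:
 g(b) = C1 + b*log(-b)/3 - 2*b*log(2)/3 - b/3 + 2*b*log(3)/3 + log(cos(8*b))/8


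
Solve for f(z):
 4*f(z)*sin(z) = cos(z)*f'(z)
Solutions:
 f(z) = C1/cos(z)^4


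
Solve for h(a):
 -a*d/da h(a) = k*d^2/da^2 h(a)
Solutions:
 h(a) = C1 + C2*sqrt(k)*erf(sqrt(2)*a*sqrt(1/k)/2)


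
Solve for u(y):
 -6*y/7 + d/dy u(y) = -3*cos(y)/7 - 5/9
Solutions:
 u(y) = C1 + 3*y^2/7 - 5*y/9 - 3*sin(y)/7


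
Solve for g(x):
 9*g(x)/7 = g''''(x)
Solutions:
 g(x) = C1*exp(-sqrt(3)*7^(3/4)*x/7) + C2*exp(sqrt(3)*7^(3/4)*x/7) + C3*sin(sqrt(3)*7^(3/4)*x/7) + C4*cos(sqrt(3)*7^(3/4)*x/7)


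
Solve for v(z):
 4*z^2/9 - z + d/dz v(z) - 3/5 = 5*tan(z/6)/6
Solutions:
 v(z) = C1 - 4*z^3/27 + z^2/2 + 3*z/5 - 5*log(cos(z/6))


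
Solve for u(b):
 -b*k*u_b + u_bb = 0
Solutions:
 u(b) = Piecewise((-sqrt(2)*sqrt(pi)*C1*erf(sqrt(2)*b*sqrt(-k)/2)/(2*sqrt(-k)) - C2, (k > 0) | (k < 0)), (-C1*b - C2, True))


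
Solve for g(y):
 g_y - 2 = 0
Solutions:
 g(y) = C1 + 2*y


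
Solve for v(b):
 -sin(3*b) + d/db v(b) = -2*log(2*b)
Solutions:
 v(b) = C1 - 2*b*log(b) - 2*b*log(2) + 2*b - cos(3*b)/3


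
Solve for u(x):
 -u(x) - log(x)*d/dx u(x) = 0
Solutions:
 u(x) = C1*exp(-li(x))


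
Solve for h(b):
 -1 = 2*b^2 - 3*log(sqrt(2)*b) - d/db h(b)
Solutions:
 h(b) = C1 + 2*b^3/3 - 3*b*log(b) - 3*b*log(2)/2 + 4*b


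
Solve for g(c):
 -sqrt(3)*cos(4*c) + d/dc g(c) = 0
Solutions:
 g(c) = C1 + sqrt(3)*sin(4*c)/4


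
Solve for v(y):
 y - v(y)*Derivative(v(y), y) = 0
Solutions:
 v(y) = -sqrt(C1 + y^2)
 v(y) = sqrt(C1 + y^2)


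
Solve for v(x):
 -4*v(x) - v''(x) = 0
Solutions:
 v(x) = C1*sin(2*x) + C2*cos(2*x)


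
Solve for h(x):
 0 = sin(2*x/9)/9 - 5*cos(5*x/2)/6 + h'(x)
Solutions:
 h(x) = C1 + sin(5*x/2)/3 + cos(2*x/9)/2


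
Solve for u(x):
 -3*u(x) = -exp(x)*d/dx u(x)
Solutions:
 u(x) = C1*exp(-3*exp(-x))


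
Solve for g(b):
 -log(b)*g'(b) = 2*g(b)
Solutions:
 g(b) = C1*exp(-2*li(b))


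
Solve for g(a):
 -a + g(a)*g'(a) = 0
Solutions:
 g(a) = -sqrt(C1 + a^2)
 g(a) = sqrt(C1 + a^2)


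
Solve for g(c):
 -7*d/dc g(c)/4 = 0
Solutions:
 g(c) = C1


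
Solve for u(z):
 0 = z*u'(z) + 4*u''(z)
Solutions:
 u(z) = C1 + C2*erf(sqrt(2)*z/4)


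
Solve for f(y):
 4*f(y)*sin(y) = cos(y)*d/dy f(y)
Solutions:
 f(y) = C1/cos(y)^4


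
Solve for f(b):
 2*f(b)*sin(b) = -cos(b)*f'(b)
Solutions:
 f(b) = C1*cos(b)^2


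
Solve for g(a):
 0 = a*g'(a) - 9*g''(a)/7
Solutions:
 g(a) = C1 + C2*erfi(sqrt(14)*a/6)


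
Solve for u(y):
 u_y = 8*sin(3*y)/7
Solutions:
 u(y) = C1 - 8*cos(3*y)/21


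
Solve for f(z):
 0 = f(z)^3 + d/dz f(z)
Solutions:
 f(z) = -sqrt(2)*sqrt(-1/(C1 - z))/2
 f(z) = sqrt(2)*sqrt(-1/(C1 - z))/2


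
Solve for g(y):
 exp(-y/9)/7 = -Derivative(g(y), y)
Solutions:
 g(y) = C1 + 9*exp(-y/9)/7


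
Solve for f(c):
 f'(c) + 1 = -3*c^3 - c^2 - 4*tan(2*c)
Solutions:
 f(c) = C1 - 3*c^4/4 - c^3/3 - c + 2*log(cos(2*c))


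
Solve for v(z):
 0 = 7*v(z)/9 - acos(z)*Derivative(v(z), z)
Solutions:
 v(z) = C1*exp(7*Integral(1/acos(z), z)/9)


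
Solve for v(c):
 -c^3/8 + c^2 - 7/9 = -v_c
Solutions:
 v(c) = C1 + c^4/32 - c^3/3 + 7*c/9


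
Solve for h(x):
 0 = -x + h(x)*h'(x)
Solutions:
 h(x) = -sqrt(C1 + x^2)
 h(x) = sqrt(C1 + x^2)


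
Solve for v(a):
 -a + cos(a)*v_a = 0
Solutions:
 v(a) = C1 + Integral(a/cos(a), a)


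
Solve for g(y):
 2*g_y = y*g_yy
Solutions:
 g(y) = C1 + C2*y^3


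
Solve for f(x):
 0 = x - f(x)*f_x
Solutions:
 f(x) = -sqrt(C1 + x^2)
 f(x) = sqrt(C1 + x^2)


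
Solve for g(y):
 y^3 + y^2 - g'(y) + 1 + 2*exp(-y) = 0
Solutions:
 g(y) = C1 + y^4/4 + y^3/3 + y - 2*exp(-y)


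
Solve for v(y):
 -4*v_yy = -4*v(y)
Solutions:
 v(y) = C1*exp(-y) + C2*exp(y)


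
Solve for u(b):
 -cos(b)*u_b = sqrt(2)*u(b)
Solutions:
 u(b) = C1*(sin(b) - 1)^(sqrt(2)/2)/(sin(b) + 1)^(sqrt(2)/2)


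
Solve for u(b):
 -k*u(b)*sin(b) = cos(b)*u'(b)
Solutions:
 u(b) = C1*exp(k*log(cos(b)))


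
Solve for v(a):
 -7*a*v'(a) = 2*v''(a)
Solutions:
 v(a) = C1 + C2*erf(sqrt(7)*a/2)


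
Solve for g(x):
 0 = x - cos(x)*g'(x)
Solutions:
 g(x) = C1 + Integral(x/cos(x), x)


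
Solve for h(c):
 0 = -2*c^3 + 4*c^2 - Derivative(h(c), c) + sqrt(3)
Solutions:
 h(c) = C1 - c^4/2 + 4*c^3/3 + sqrt(3)*c


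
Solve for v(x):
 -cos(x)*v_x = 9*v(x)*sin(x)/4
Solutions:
 v(x) = C1*cos(x)^(9/4)


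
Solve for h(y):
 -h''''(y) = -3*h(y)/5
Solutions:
 h(y) = C1*exp(-3^(1/4)*5^(3/4)*y/5) + C2*exp(3^(1/4)*5^(3/4)*y/5) + C3*sin(3^(1/4)*5^(3/4)*y/5) + C4*cos(3^(1/4)*5^(3/4)*y/5)


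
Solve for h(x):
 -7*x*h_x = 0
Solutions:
 h(x) = C1


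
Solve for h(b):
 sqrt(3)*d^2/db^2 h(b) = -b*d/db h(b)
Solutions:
 h(b) = C1 + C2*erf(sqrt(2)*3^(3/4)*b/6)


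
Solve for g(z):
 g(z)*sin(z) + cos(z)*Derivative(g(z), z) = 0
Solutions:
 g(z) = C1*cos(z)


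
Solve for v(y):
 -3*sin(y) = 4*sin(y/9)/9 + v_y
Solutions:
 v(y) = C1 + 4*cos(y/9) + 3*cos(y)


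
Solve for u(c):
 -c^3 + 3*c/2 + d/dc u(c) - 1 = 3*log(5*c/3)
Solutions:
 u(c) = C1 + c^4/4 - 3*c^2/4 + 3*c*log(c) - 3*c*log(3) - 2*c + 3*c*log(5)


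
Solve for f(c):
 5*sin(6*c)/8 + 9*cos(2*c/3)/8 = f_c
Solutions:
 f(c) = C1 + 27*sin(2*c/3)/16 - 5*cos(6*c)/48


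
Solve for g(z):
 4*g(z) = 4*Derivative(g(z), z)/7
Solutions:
 g(z) = C1*exp(7*z)


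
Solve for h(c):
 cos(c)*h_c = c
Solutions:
 h(c) = C1 + Integral(c/cos(c), c)


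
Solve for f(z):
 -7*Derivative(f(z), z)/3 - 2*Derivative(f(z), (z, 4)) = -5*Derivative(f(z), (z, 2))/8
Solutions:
 f(z) = C1 + C2*exp(3^(1/3)*z*(5*3^(1/3)/(sqrt(112521) + 336)^(1/3) + (sqrt(112521) + 336)^(1/3))/24)*sin(3^(1/6)*z*(-3^(2/3)*(sqrt(112521) + 336)^(1/3) + 15/(sqrt(112521) + 336)^(1/3))/24) + C3*exp(3^(1/3)*z*(5*3^(1/3)/(sqrt(112521) + 336)^(1/3) + (sqrt(112521) + 336)^(1/3))/24)*cos(3^(1/6)*z*(-3^(2/3)*(sqrt(112521) + 336)^(1/3) + 15/(sqrt(112521) + 336)^(1/3))/24) + C4*exp(-3^(1/3)*z*(5*3^(1/3)/(sqrt(112521) + 336)^(1/3) + (sqrt(112521) + 336)^(1/3))/12)


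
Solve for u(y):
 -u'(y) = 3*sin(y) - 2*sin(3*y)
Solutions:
 u(y) = C1 + 3*cos(y) - 2*cos(3*y)/3


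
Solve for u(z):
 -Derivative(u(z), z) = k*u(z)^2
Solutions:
 u(z) = 1/(C1 + k*z)


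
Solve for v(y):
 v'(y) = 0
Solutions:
 v(y) = C1


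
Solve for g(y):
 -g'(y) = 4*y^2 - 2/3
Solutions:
 g(y) = C1 - 4*y^3/3 + 2*y/3


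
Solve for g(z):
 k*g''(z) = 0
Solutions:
 g(z) = C1 + C2*z


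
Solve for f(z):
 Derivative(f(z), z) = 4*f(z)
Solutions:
 f(z) = C1*exp(4*z)


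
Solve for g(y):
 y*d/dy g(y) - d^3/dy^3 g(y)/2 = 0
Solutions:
 g(y) = C1 + Integral(C2*airyai(2^(1/3)*y) + C3*airybi(2^(1/3)*y), y)


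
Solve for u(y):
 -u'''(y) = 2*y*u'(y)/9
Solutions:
 u(y) = C1 + Integral(C2*airyai(-6^(1/3)*y/3) + C3*airybi(-6^(1/3)*y/3), y)


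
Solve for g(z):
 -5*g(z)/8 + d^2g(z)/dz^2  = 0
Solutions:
 g(z) = C1*exp(-sqrt(10)*z/4) + C2*exp(sqrt(10)*z/4)


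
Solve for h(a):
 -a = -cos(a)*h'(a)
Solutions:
 h(a) = C1 + Integral(a/cos(a), a)


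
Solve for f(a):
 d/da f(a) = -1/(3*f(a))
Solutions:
 f(a) = -sqrt(C1 - 6*a)/3
 f(a) = sqrt(C1 - 6*a)/3


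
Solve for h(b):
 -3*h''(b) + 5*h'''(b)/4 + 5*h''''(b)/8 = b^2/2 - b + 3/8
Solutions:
 h(b) = C1 + C2*b + C3*exp(-b*(1 + sqrt(145)/5)) + C4*exp(b*(-1 + sqrt(145)/5)) - b^4/72 + 7*b^3/216 - 49*b^2/864


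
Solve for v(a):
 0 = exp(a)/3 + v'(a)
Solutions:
 v(a) = C1 - exp(a)/3


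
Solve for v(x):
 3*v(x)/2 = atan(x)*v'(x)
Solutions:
 v(x) = C1*exp(3*Integral(1/atan(x), x)/2)


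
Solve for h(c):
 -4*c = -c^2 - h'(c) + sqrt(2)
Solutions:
 h(c) = C1 - c^3/3 + 2*c^2 + sqrt(2)*c


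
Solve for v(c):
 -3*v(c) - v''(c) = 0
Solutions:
 v(c) = C1*sin(sqrt(3)*c) + C2*cos(sqrt(3)*c)


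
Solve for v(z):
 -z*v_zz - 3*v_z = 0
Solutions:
 v(z) = C1 + C2/z^2


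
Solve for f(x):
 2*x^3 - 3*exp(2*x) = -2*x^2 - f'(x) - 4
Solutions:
 f(x) = C1 - x^4/2 - 2*x^3/3 - 4*x + 3*exp(2*x)/2


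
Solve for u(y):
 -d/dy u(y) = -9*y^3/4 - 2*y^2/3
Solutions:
 u(y) = C1 + 9*y^4/16 + 2*y^3/9


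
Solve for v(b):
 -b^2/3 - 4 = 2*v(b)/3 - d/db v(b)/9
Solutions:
 v(b) = C1*exp(6*b) - b^2/2 - b/6 - 217/36


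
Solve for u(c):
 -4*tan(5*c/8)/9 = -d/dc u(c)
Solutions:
 u(c) = C1 - 32*log(cos(5*c/8))/45


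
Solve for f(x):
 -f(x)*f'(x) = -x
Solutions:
 f(x) = -sqrt(C1 + x^2)
 f(x) = sqrt(C1 + x^2)


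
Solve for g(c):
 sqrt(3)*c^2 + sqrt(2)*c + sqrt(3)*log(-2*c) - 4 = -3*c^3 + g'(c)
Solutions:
 g(c) = C1 + 3*c^4/4 + sqrt(3)*c^3/3 + sqrt(2)*c^2/2 + sqrt(3)*c*log(-c) + c*(-4 - sqrt(3) + sqrt(3)*log(2))


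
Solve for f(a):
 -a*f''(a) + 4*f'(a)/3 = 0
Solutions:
 f(a) = C1 + C2*a^(7/3)


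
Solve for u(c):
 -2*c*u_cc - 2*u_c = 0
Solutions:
 u(c) = C1 + C2*log(c)


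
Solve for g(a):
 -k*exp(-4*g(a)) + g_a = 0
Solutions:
 g(a) = log(-I*(C1 + 4*a*k)^(1/4))
 g(a) = log(I*(C1 + 4*a*k)^(1/4))
 g(a) = log(-(C1 + 4*a*k)^(1/4))
 g(a) = log(C1 + 4*a*k)/4


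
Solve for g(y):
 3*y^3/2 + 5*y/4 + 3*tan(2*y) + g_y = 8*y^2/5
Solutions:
 g(y) = C1 - 3*y^4/8 + 8*y^3/15 - 5*y^2/8 + 3*log(cos(2*y))/2


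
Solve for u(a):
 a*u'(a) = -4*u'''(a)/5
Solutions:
 u(a) = C1 + Integral(C2*airyai(-10^(1/3)*a/2) + C3*airybi(-10^(1/3)*a/2), a)


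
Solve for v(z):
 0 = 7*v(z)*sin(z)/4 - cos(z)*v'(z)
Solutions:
 v(z) = C1/cos(z)^(7/4)


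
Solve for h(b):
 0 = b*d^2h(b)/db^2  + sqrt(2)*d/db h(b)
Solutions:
 h(b) = C1 + C2*b^(1 - sqrt(2))


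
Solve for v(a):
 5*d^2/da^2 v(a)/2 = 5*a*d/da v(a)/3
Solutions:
 v(a) = C1 + C2*erfi(sqrt(3)*a/3)


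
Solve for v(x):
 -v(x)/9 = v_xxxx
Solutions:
 v(x) = (C1*sin(sqrt(6)*x/6) + C2*cos(sqrt(6)*x/6))*exp(-sqrt(6)*x/6) + (C3*sin(sqrt(6)*x/6) + C4*cos(sqrt(6)*x/6))*exp(sqrt(6)*x/6)


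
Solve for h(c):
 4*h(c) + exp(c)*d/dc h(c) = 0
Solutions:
 h(c) = C1*exp(4*exp(-c))


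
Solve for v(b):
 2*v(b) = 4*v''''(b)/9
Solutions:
 v(b) = C1*exp(-2^(3/4)*sqrt(3)*b/2) + C2*exp(2^(3/4)*sqrt(3)*b/2) + C3*sin(2^(3/4)*sqrt(3)*b/2) + C4*cos(2^(3/4)*sqrt(3)*b/2)


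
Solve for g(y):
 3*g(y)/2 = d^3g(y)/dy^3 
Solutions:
 g(y) = C3*exp(2^(2/3)*3^(1/3)*y/2) + (C1*sin(2^(2/3)*3^(5/6)*y/4) + C2*cos(2^(2/3)*3^(5/6)*y/4))*exp(-2^(2/3)*3^(1/3)*y/4)


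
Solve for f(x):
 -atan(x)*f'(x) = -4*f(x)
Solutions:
 f(x) = C1*exp(4*Integral(1/atan(x), x))


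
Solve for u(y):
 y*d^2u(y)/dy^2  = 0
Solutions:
 u(y) = C1 + C2*y


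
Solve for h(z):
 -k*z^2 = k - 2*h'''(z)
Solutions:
 h(z) = C1 + C2*z + C3*z^2 + k*z^5/120 + k*z^3/12


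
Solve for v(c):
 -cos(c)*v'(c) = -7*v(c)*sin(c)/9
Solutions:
 v(c) = C1/cos(c)^(7/9)


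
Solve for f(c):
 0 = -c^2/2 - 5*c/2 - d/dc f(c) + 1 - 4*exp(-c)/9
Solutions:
 f(c) = C1 - c^3/6 - 5*c^2/4 + c + 4*exp(-c)/9


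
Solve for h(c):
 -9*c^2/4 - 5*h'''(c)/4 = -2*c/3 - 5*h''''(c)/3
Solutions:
 h(c) = C1 + C2*c + C3*c^2 + C4*exp(3*c/4) - 3*c^5/100 - 8*c^4/45 - 128*c^3/135


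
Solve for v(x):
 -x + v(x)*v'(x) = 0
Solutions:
 v(x) = -sqrt(C1 + x^2)
 v(x) = sqrt(C1 + x^2)


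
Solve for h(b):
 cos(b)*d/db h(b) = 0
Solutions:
 h(b) = C1


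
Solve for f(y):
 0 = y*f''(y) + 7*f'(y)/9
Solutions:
 f(y) = C1 + C2*y^(2/9)


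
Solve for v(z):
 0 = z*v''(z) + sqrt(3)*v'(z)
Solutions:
 v(z) = C1 + C2*z^(1 - sqrt(3))


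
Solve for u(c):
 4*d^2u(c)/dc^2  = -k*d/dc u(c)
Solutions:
 u(c) = C1 + C2*exp(-c*k/4)


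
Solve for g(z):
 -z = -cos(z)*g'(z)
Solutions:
 g(z) = C1 + Integral(z/cos(z), z)


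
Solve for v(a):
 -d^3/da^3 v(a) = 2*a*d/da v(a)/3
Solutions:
 v(a) = C1 + Integral(C2*airyai(-2^(1/3)*3^(2/3)*a/3) + C3*airybi(-2^(1/3)*3^(2/3)*a/3), a)


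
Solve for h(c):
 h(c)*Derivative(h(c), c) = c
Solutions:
 h(c) = -sqrt(C1 + c^2)
 h(c) = sqrt(C1 + c^2)


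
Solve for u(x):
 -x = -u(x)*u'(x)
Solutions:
 u(x) = -sqrt(C1 + x^2)
 u(x) = sqrt(C1 + x^2)


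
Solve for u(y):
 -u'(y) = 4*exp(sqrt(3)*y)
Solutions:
 u(y) = C1 - 4*sqrt(3)*exp(sqrt(3)*y)/3


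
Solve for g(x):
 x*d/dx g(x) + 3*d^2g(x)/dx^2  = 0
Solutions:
 g(x) = C1 + C2*erf(sqrt(6)*x/6)


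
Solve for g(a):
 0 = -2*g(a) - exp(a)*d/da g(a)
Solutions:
 g(a) = C1*exp(2*exp(-a))


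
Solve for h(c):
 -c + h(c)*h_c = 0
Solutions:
 h(c) = -sqrt(C1 + c^2)
 h(c) = sqrt(C1 + c^2)


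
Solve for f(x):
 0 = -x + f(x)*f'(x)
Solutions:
 f(x) = -sqrt(C1 + x^2)
 f(x) = sqrt(C1 + x^2)


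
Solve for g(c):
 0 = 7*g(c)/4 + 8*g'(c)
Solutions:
 g(c) = C1*exp(-7*c/32)


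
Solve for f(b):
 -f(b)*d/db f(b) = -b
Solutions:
 f(b) = -sqrt(C1 + b^2)
 f(b) = sqrt(C1 + b^2)


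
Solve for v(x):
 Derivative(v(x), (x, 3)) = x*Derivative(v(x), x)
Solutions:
 v(x) = C1 + Integral(C2*airyai(x) + C3*airybi(x), x)


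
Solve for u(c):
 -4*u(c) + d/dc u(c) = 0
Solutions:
 u(c) = C1*exp(4*c)


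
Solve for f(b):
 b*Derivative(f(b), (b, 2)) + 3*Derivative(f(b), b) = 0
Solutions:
 f(b) = C1 + C2/b^2


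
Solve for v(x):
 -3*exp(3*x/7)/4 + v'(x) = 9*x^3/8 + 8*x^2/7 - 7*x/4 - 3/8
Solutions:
 v(x) = C1 + 9*x^4/32 + 8*x^3/21 - 7*x^2/8 - 3*x/8 + 7*exp(3*x/7)/4


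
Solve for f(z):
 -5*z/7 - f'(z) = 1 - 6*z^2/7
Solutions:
 f(z) = C1 + 2*z^3/7 - 5*z^2/14 - z


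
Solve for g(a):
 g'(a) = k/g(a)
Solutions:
 g(a) = -sqrt(C1 + 2*a*k)
 g(a) = sqrt(C1 + 2*a*k)


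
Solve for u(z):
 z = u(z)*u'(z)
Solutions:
 u(z) = -sqrt(C1 + z^2)
 u(z) = sqrt(C1 + z^2)


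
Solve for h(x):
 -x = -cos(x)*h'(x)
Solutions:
 h(x) = C1 + Integral(x/cos(x), x)


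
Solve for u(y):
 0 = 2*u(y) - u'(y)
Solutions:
 u(y) = C1*exp(2*y)


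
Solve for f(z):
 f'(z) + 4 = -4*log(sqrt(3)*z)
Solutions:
 f(z) = C1 - 4*z*log(z) - z*log(9)


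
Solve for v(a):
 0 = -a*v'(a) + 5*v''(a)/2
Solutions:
 v(a) = C1 + C2*erfi(sqrt(5)*a/5)


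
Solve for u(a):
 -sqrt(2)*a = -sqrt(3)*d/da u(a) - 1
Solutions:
 u(a) = C1 + sqrt(6)*a^2/6 - sqrt(3)*a/3


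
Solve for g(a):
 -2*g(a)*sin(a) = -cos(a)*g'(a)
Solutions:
 g(a) = C1/cos(a)^2


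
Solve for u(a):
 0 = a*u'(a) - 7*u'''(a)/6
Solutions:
 u(a) = C1 + Integral(C2*airyai(6^(1/3)*7^(2/3)*a/7) + C3*airybi(6^(1/3)*7^(2/3)*a/7), a)


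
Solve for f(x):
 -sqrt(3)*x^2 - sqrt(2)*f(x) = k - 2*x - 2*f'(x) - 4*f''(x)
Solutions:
 f(x) = C1*exp(x*(-1 + sqrt(1 + 4*sqrt(2)))/4) + C2*exp(-x*(1 + sqrt(1 + 4*sqrt(2)))/4) - sqrt(2)*k/2 - sqrt(6)*x^2/2 - 2*sqrt(3)*x + sqrt(2)*x - 4*sqrt(3) - 2*sqrt(6) + 2


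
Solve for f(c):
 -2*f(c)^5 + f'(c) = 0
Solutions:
 f(c) = -(-1/(C1 + 8*c))^(1/4)
 f(c) = (-1/(C1 + 8*c))^(1/4)
 f(c) = -I*(-1/(C1 + 8*c))^(1/4)
 f(c) = I*(-1/(C1 + 8*c))^(1/4)


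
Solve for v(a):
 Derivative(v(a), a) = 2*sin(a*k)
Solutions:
 v(a) = C1 - 2*cos(a*k)/k


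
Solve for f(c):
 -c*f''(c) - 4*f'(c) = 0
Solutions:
 f(c) = C1 + C2/c^3


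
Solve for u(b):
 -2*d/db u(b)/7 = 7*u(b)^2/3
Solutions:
 u(b) = 6/(C1 + 49*b)


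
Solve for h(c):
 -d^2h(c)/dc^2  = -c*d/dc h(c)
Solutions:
 h(c) = C1 + C2*erfi(sqrt(2)*c/2)


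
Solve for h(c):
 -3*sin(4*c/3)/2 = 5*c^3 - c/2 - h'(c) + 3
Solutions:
 h(c) = C1 + 5*c^4/4 - c^2/4 + 3*c - 9*cos(4*c/3)/8


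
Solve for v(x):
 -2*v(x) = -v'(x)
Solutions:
 v(x) = C1*exp(2*x)


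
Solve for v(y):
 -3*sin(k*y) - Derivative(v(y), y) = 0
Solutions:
 v(y) = C1 + 3*cos(k*y)/k


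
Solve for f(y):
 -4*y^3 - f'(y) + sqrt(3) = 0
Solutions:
 f(y) = C1 - y^4 + sqrt(3)*y


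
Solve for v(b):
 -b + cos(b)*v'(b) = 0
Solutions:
 v(b) = C1 + Integral(b/cos(b), b)


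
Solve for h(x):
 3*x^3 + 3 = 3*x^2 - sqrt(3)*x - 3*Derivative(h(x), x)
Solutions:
 h(x) = C1 - x^4/4 + x^3/3 - sqrt(3)*x^2/6 - x


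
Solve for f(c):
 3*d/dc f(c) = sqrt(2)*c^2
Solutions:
 f(c) = C1 + sqrt(2)*c^3/9


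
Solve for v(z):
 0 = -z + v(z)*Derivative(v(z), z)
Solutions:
 v(z) = -sqrt(C1 + z^2)
 v(z) = sqrt(C1 + z^2)


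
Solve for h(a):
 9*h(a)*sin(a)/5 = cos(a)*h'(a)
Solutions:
 h(a) = C1/cos(a)^(9/5)


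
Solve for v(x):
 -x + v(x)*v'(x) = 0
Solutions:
 v(x) = -sqrt(C1 + x^2)
 v(x) = sqrt(C1 + x^2)


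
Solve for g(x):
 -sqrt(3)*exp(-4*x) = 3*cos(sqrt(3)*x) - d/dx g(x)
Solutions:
 g(x) = C1 + sqrt(3)*sin(sqrt(3)*x) - sqrt(3)*exp(-4*x)/4


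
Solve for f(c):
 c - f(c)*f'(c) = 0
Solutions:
 f(c) = -sqrt(C1 + c^2)
 f(c) = sqrt(C1 + c^2)


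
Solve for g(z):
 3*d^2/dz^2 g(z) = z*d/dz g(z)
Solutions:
 g(z) = C1 + C2*erfi(sqrt(6)*z/6)


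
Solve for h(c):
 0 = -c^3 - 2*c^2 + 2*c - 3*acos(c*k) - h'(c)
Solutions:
 h(c) = C1 - c^4/4 - 2*c^3/3 + c^2 - 3*Piecewise((c*acos(c*k) - sqrt(-c^2*k^2 + 1)/k, Ne(k, 0)), (pi*c/2, True))


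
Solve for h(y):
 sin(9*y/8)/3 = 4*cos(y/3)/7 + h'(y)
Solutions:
 h(y) = C1 - 12*sin(y/3)/7 - 8*cos(9*y/8)/27


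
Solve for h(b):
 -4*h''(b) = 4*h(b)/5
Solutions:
 h(b) = C1*sin(sqrt(5)*b/5) + C2*cos(sqrt(5)*b/5)


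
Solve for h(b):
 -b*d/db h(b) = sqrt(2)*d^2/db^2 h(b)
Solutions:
 h(b) = C1 + C2*erf(2^(1/4)*b/2)


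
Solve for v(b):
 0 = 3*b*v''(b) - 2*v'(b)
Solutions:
 v(b) = C1 + C2*b^(5/3)


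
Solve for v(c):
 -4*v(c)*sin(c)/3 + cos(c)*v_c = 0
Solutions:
 v(c) = C1/cos(c)^(4/3)


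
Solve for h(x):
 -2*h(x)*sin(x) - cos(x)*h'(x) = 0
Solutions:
 h(x) = C1*cos(x)^2


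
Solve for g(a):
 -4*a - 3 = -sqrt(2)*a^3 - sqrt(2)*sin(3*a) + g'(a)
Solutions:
 g(a) = C1 + sqrt(2)*a^4/4 - 2*a^2 - 3*a - sqrt(2)*cos(3*a)/3


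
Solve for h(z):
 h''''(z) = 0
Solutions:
 h(z) = C1 + C2*z + C3*z^2 + C4*z^3


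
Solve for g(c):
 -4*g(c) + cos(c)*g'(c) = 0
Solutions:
 g(c) = C1*(sin(c)^2 + 2*sin(c) + 1)/(sin(c)^2 - 2*sin(c) + 1)


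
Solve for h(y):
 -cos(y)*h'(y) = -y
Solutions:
 h(y) = C1 + Integral(y/cos(y), y)


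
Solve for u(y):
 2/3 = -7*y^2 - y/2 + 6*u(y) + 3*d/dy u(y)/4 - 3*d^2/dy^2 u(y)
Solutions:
 u(y) = C1*exp(y*(1 - sqrt(129))/8) + C2*exp(y*(1 + sqrt(129))/8) + 7*y^2/6 - 5*y/24 + 751/576


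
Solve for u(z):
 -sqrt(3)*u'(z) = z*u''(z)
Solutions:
 u(z) = C1 + C2*z^(1 - sqrt(3))


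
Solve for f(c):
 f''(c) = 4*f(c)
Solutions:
 f(c) = C1*exp(-2*c) + C2*exp(2*c)


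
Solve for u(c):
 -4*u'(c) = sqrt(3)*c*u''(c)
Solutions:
 u(c) = C1 + C2*c^(1 - 4*sqrt(3)/3)


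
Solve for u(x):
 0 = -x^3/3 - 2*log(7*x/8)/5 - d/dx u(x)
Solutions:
 u(x) = C1 - x^4/12 - 2*x*log(x)/5 - 2*x*log(7)/5 + 2*x/5 + 6*x*log(2)/5


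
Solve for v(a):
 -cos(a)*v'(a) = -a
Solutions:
 v(a) = C1 + Integral(a/cos(a), a)


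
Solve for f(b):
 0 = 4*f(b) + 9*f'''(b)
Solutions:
 f(b) = C3*exp(-2^(2/3)*3^(1/3)*b/3) + (C1*sin(2^(2/3)*3^(5/6)*b/6) + C2*cos(2^(2/3)*3^(5/6)*b/6))*exp(2^(2/3)*3^(1/3)*b/6)


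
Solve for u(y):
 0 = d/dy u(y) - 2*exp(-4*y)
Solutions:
 u(y) = C1 - exp(-4*y)/2


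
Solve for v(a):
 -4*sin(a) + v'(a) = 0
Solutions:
 v(a) = C1 - 4*cos(a)


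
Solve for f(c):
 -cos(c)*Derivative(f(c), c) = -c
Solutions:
 f(c) = C1 + Integral(c/cos(c), c)


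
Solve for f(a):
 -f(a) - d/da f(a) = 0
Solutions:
 f(a) = C1*exp(-a)
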